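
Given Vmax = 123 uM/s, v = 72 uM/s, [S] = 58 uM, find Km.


Km = [S] * (Vmax - v) / v
Km = 58 * (123 - 72) / 72
Km = 41.0833 uM

41.0833 uM


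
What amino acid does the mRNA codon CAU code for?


Standard genetic code lookup.
Codon CAU -> His

His


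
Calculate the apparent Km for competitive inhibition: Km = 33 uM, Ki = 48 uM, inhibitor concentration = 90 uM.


Km_app = Km * (1 + [I]/Ki)
Km_app = 33 * (1 + 90/48)
Km_app = 94.875 uM

94.875 uM


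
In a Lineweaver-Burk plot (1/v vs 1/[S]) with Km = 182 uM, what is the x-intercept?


x-intercept = -1/Km
= -1/182
= -0.0055 1/uM

-0.0055 1/uM


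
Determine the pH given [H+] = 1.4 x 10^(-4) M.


pH = -log10([H+])
pH = -log10(1.4 x 10^(-4))
pH = 3.8539

3.8539


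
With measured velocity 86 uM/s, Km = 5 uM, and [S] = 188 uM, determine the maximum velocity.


Vmax = v * (Km + [S]) / [S]
Vmax = 86 * (5 + 188) / 188
Vmax = 88.2872 uM/s

88.2872 uM/s


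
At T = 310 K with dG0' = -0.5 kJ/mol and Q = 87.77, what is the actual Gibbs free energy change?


dG = dG0' + RT * ln(Q) / 1000
dG = -0.5 + 8.314 * 310 * ln(87.77) / 1000
dG = 11.0329 kJ/mol

11.0329 kJ/mol


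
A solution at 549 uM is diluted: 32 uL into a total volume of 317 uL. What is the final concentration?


C2 = C1 * V1 / V2
C2 = 549 * 32 / 317
C2 = 55.4196 uM

55.4196 uM


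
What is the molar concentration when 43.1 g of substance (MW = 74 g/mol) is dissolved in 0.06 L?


C = (mass / MW) / volume
C = (43.1 / 74) / 0.06
C = 9.7072 M

9.7072 M


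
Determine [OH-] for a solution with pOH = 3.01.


[OH-] = 10^(-pOH)
[OH-] = 10^(-3.01)
[OH-] = 9.772e-04 M

9.772e-04 M


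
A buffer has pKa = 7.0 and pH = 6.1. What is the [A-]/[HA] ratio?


[A-]/[HA] = 10^(pH - pKa)
= 10^(6.1 - 7.0)
= 0.1259

0.1259


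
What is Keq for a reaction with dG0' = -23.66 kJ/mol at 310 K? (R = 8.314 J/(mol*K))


Keq = exp(-dG0 * 1000 / (R * T))
Keq = exp(-(-23.66) * 1000 / (8.314 * 310))
Keq = 9701.2235

9701.2235


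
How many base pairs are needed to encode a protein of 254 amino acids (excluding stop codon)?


Each amino acid = 1 codon = 3 bp
bp = 254 * 3 = 762 bp

762 bp


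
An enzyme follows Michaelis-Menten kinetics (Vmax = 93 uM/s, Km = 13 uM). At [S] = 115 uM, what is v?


v = Vmax * [S] / (Km + [S])
v = 93 * 115 / (13 + 115)
v = 83.5547 uM/s

83.5547 uM/s


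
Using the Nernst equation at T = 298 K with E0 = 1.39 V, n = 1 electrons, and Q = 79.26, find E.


E = E0 - (RT/nF) * ln(Q)
E = 1.39 - (8.314 * 298 / (1 * 96485)) * ln(79.26)
E = 1.2777 V

1.2777 V


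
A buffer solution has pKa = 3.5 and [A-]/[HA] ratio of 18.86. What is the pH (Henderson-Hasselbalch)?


pH = pKa + log10([A-]/[HA])
pH = 3.5 + log10(18.86)
pH = 4.7755

4.7755


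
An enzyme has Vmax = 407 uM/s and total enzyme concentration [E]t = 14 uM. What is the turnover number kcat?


kcat = Vmax / [E]t
kcat = 407 / 14
kcat = 29.0714 s^-1

29.0714 s^-1


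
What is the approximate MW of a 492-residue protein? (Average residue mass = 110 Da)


MW = n_residues * 110 Da
MW = 492 * 110
MW = 54120 Da

54120 Da


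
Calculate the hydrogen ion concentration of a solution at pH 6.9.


[H+] = 10^(-pH)
[H+] = 10^(-6.9)
[H+] = 1.259e-07 M

1.259e-07 M


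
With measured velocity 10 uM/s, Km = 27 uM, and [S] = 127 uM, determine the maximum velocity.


Vmax = v * (Km + [S]) / [S]
Vmax = 10 * (27 + 127) / 127
Vmax = 12.126 uM/s

12.126 uM/s


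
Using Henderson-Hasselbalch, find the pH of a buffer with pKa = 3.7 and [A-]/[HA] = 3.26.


pH = pKa + log10([A-]/[HA])
pH = 3.7 + log10(3.26)
pH = 4.2132

4.2132


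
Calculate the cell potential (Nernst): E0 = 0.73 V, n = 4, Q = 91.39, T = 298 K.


E = E0 - (RT/nF) * ln(Q)
E = 0.73 - (8.314 * 298 / (4 * 96485)) * ln(91.39)
E = 0.701 V

0.701 V


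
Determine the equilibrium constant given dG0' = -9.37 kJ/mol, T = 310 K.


Keq = exp(-dG0 * 1000 / (R * T))
Keq = exp(-(-9.37) * 1000 / (8.314 * 310))
Keq = 37.922

37.922


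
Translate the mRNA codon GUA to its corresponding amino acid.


Standard genetic code lookup.
Codon GUA -> Val

Val


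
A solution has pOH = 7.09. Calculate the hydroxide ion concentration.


[OH-] = 10^(-pOH)
[OH-] = 10^(-7.09)
[OH-] = 8.128e-08 M

8.128e-08 M


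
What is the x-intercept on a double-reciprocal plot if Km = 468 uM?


x-intercept = -1/Km
= -1/468
= -0.0021 1/uM

-0.0021 1/uM


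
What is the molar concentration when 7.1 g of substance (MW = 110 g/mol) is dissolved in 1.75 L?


C = (mass / MW) / volume
C = (7.1 / 110) / 1.75
C = 0.0369 M

0.0369 M


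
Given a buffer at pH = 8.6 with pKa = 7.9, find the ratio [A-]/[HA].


[A-]/[HA] = 10^(pH - pKa)
= 10^(8.6 - 7.9)
= 5.0119

5.0119


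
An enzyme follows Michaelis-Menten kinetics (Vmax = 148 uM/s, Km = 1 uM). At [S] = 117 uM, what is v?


v = Vmax * [S] / (Km + [S])
v = 148 * 117 / (1 + 117)
v = 146.7458 uM/s

146.7458 uM/s


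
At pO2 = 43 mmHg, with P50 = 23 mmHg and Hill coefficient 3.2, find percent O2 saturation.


Y = pO2^n / (P50^n + pO2^n)
Y = 43^3.2 / (23^3.2 + 43^3.2)
Y = 88.1%

88.1%


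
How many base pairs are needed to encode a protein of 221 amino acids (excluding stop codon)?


Each amino acid = 1 codon = 3 bp
bp = 221 * 3 = 663 bp

663 bp


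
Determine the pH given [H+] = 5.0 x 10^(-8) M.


pH = -log10([H+])
pH = -log10(5.0 x 10^(-8))
pH = 7.301

7.301


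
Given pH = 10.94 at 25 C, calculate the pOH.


pOH = 14 - pH
pOH = 14 - 10.94
pOH = 3.06

3.06


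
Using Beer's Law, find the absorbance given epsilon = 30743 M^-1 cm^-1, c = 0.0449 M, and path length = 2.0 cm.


A = epsilon * c * l
A = 30743 * 0.0449 * 2.0
A = 2760.7214

2760.7214


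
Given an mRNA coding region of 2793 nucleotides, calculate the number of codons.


codons = nucleotides / 3
codons = 2793 / 3 = 931

931


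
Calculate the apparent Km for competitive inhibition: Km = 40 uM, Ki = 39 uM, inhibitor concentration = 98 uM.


Km_app = Km * (1 + [I]/Ki)
Km_app = 40 * (1 + 98/39)
Km_app = 140.5128 uM

140.5128 uM


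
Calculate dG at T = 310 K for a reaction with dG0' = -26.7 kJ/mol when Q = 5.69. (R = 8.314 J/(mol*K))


dG = dG0' + RT * ln(Q) / 1000
dG = -26.7 + 8.314 * 310 * ln(5.69) / 1000
dG = -22.2188 kJ/mol

-22.2188 kJ/mol


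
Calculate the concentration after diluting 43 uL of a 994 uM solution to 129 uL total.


C2 = C1 * V1 / V2
C2 = 994 * 43 / 129
C2 = 331.3333 uM

331.3333 uM


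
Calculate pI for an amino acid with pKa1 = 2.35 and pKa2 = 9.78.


pI = (pKa1 + pKa2) / 2
pI = (2.35 + 9.78) / 2
pI = 6.065

6.065


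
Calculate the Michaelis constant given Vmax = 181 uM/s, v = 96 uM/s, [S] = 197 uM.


Km = [S] * (Vmax - v) / v
Km = 197 * (181 - 96) / 96
Km = 174.4271 uM

174.4271 uM


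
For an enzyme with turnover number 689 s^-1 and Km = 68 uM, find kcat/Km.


Catalytic efficiency = kcat / Km
= 689 / 68
= 10.1324 uM^-1*s^-1

10.1324 uM^-1*s^-1


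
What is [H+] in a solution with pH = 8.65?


[H+] = 10^(-pH)
[H+] = 10^(-8.65)
[H+] = 2.239e-09 M

2.239e-09 M


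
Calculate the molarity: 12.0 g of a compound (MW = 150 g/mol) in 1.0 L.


C = (mass / MW) / volume
C = (12.0 / 150) / 1.0
C = 0.08 M

0.08 M


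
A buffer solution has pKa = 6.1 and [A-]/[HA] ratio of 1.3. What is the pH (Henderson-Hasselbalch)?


pH = pKa + log10([A-]/[HA])
pH = 6.1 + log10(1.3)
pH = 6.2139

6.2139


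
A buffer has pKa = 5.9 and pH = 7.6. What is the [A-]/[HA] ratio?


[A-]/[HA] = 10^(pH - pKa)
= 10^(7.6 - 5.9)
= 50.1187

50.1187


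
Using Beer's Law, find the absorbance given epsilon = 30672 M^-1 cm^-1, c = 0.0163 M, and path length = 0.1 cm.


A = epsilon * c * l
A = 30672 * 0.0163 * 0.1
A = 49.9954

49.9954


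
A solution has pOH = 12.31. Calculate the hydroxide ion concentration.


[OH-] = 10^(-pOH)
[OH-] = 10^(-12.31)
[OH-] = 4.898e-13 M

4.898e-13 M


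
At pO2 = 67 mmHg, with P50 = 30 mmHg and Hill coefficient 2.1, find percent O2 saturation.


Y = pO2^n / (P50^n + pO2^n)
Y = 67^2.1 / (30^2.1 + 67^2.1)
Y = 84.39%

84.39%


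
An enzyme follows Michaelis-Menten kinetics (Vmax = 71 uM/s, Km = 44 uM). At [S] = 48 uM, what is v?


v = Vmax * [S] / (Km + [S])
v = 71 * 48 / (44 + 48)
v = 37.0435 uM/s

37.0435 uM/s


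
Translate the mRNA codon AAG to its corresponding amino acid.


Standard genetic code lookup.
Codon AAG -> Lys

Lys


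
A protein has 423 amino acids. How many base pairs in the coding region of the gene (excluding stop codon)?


Each amino acid = 1 codon = 3 bp
bp = 423 * 3 = 1269 bp

1269 bp


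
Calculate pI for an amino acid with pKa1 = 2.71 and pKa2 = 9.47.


pI = (pKa1 + pKa2) / 2
pI = (2.71 + 9.47) / 2
pI = 6.09

6.09


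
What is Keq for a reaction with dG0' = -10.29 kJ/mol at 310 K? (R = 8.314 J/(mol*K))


Keq = exp(-dG0 * 1000 / (R * T))
Keq = exp(-(-10.29) * 1000 / (8.314 * 310))
Keq = 54.1896

54.1896


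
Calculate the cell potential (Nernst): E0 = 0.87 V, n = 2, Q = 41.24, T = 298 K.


E = E0 - (RT/nF) * ln(Q)
E = 0.87 - (8.314 * 298 / (2 * 96485)) * ln(41.24)
E = 0.8222 V

0.8222 V


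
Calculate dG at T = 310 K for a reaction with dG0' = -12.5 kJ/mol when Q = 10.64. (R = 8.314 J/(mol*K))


dG = dG0' + RT * ln(Q) / 1000
dG = -12.5 + 8.314 * 310 * ln(10.64) / 1000
dG = -6.4056 kJ/mol

-6.4056 kJ/mol


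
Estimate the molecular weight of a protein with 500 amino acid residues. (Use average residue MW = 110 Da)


MW = n_residues * 110 Da
MW = 500 * 110
MW = 55000 Da

55000 Da


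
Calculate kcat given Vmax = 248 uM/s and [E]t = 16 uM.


kcat = Vmax / [E]t
kcat = 248 / 16
kcat = 15.5 s^-1

15.5 s^-1


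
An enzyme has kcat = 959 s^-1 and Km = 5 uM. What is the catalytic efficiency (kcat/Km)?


Catalytic efficiency = kcat / Km
= 959 / 5
= 191.8 uM^-1*s^-1

191.8 uM^-1*s^-1


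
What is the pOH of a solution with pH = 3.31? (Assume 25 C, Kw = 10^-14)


pOH = 14 - pH
pOH = 14 - 3.31
pOH = 10.69

10.69


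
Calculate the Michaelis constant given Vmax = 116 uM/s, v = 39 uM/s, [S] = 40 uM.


Km = [S] * (Vmax - v) / v
Km = 40 * (116 - 39) / 39
Km = 78.9744 uM

78.9744 uM


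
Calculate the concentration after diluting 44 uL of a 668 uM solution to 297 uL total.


C2 = C1 * V1 / V2
C2 = 668 * 44 / 297
C2 = 98.963 uM

98.963 uM


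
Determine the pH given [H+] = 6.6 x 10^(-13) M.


pH = -log10([H+])
pH = -log10(6.6 x 10^(-13))
pH = 12.1805

12.1805


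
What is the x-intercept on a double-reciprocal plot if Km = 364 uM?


x-intercept = -1/Km
= -1/364
= -0.0027 1/uM

-0.0027 1/uM


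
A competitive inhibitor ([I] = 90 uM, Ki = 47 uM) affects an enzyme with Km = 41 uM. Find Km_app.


Km_app = Km * (1 + [I]/Ki)
Km_app = 41 * (1 + 90/47)
Km_app = 119.5106 uM

119.5106 uM


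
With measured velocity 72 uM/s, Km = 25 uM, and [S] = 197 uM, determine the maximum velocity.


Vmax = v * (Km + [S]) / [S]
Vmax = 72 * (25 + 197) / 197
Vmax = 81.1371 uM/s

81.1371 uM/s


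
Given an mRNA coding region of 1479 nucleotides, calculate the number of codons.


codons = nucleotides / 3
codons = 1479 / 3 = 493

493


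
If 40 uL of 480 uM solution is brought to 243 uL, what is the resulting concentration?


C2 = C1 * V1 / V2
C2 = 480 * 40 / 243
C2 = 79.0123 uM

79.0123 uM


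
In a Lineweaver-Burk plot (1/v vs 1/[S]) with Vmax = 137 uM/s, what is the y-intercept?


y-intercept = 1/Vmax
= 1/137
= 0.0073 s/uM

0.0073 s/uM


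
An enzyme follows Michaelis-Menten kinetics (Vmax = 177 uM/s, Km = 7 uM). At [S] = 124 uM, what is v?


v = Vmax * [S] / (Km + [S])
v = 177 * 124 / (7 + 124)
v = 167.542 uM/s

167.542 uM/s


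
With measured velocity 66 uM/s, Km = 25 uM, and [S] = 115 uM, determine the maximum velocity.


Vmax = v * (Km + [S]) / [S]
Vmax = 66 * (25 + 115) / 115
Vmax = 80.3478 uM/s

80.3478 uM/s


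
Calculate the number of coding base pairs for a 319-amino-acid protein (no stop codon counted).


Each amino acid = 1 codon = 3 bp
bp = 319 * 3 = 957 bp

957 bp


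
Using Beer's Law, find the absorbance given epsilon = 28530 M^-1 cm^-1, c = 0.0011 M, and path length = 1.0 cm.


A = epsilon * c * l
A = 28530 * 0.0011 * 1.0
A = 31.383

31.383


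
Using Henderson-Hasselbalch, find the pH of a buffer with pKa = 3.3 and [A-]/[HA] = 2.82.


pH = pKa + log10([A-]/[HA])
pH = 3.3 + log10(2.82)
pH = 3.7502

3.7502


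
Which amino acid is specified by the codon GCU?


Standard genetic code lookup.
Codon GCU -> Ala

Ala


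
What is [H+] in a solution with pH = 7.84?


[H+] = 10^(-pH)
[H+] = 10^(-7.84)
[H+] = 1.445e-08 M

1.445e-08 M


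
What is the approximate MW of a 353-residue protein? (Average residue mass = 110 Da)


MW = n_residues * 110 Da
MW = 353 * 110
MW = 38830 Da

38830 Da


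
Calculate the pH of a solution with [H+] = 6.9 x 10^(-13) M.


pH = -log10([H+])
pH = -log10(6.9 x 10^(-13))
pH = 12.1612

12.1612


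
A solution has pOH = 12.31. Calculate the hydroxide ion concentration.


[OH-] = 10^(-pOH)
[OH-] = 10^(-12.31)
[OH-] = 4.898e-13 M

4.898e-13 M


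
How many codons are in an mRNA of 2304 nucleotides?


codons = nucleotides / 3
codons = 2304 / 3 = 768

768


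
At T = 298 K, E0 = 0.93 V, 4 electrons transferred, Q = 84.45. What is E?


E = E0 - (RT/nF) * ln(Q)
E = 0.93 - (8.314 * 298 / (4 * 96485)) * ln(84.45)
E = 0.9015 V

0.9015 V


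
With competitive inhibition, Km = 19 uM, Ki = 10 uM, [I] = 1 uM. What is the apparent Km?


Km_app = Km * (1 + [I]/Ki)
Km_app = 19 * (1 + 1/10)
Km_app = 20.9 uM

20.9 uM


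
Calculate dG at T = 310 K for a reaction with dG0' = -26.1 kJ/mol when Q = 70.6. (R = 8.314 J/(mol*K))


dG = dG0' + RT * ln(Q) / 1000
dG = -26.1 + 8.314 * 310 * ln(70.6) / 1000
dG = -15.1282 kJ/mol

-15.1282 kJ/mol


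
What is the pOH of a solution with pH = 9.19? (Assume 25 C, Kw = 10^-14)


pOH = 14 - pH
pOH = 14 - 9.19
pOH = 4.81

4.81


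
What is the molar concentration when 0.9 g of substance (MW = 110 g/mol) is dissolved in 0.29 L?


C = (mass / MW) / volume
C = (0.9 / 110) / 0.29
C = 0.0282 M

0.0282 M


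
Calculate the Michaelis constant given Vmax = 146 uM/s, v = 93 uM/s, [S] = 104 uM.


Km = [S] * (Vmax - v) / v
Km = 104 * (146 - 93) / 93
Km = 59.2688 uM

59.2688 uM


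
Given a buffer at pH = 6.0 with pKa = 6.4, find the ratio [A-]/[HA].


[A-]/[HA] = 10^(pH - pKa)
= 10^(6.0 - 6.4)
= 0.3981

0.3981


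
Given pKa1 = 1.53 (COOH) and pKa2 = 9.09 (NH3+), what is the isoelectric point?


pI = (pKa1 + pKa2) / 2
pI = (1.53 + 9.09) / 2
pI = 5.31

5.31


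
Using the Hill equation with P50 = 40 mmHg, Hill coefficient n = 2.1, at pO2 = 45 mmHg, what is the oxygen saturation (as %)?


Y = pO2^n / (P50^n + pO2^n)
Y = 45^2.1 / (40^2.1 + 45^2.1)
Y = 56.15%

56.15%


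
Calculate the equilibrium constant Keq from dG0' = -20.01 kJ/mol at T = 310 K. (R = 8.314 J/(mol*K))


Keq = exp(-dG0 * 1000 / (R * T))
Keq = exp(-(-20.01) * 1000 / (8.314 * 310))
Keq = 2353.8758

2353.8758


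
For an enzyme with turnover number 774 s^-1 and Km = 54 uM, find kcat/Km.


Catalytic efficiency = kcat / Km
= 774 / 54
= 14.3333 uM^-1*s^-1

14.3333 uM^-1*s^-1


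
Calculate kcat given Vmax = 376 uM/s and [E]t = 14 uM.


kcat = Vmax / [E]t
kcat = 376 / 14
kcat = 26.8571 s^-1

26.8571 s^-1


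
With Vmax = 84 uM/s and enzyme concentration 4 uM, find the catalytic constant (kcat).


kcat = Vmax / [E]t
kcat = 84 / 4
kcat = 21.0 s^-1

21.0 s^-1


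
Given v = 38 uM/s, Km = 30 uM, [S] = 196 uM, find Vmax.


Vmax = v * (Km + [S]) / [S]
Vmax = 38 * (30 + 196) / 196
Vmax = 43.8163 uM/s

43.8163 uM/s


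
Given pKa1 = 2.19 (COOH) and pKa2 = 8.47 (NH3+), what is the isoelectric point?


pI = (pKa1 + pKa2) / 2
pI = (2.19 + 8.47) / 2
pI = 5.33

5.33


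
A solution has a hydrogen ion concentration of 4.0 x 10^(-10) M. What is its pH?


pH = -log10([H+])
pH = -log10(4.0 x 10^(-10))
pH = 9.3979

9.3979


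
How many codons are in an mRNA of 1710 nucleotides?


codons = nucleotides / 3
codons = 1710 / 3 = 570

570


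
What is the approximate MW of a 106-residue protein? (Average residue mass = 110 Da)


MW = n_residues * 110 Da
MW = 106 * 110
MW = 11660 Da

11660 Da


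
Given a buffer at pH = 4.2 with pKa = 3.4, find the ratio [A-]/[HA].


[A-]/[HA] = 10^(pH - pKa)
= 10^(4.2 - 3.4)
= 6.3096

6.3096


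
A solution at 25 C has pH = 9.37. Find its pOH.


pOH = 14 - pH
pOH = 14 - 9.37
pOH = 4.63

4.63


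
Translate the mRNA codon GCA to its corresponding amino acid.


Standard genetic code lookup.
Codon GCA -> Ala

Ala


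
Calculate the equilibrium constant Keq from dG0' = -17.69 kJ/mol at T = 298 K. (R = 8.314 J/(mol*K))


Keq = exp(-dG0 * 1000 / (R * T))
Keq = exp(-(-17.69) * 1000 / (8.314 * 298))
Keq = 1261.4976

1261.4976


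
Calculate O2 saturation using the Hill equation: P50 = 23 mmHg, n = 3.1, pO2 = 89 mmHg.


Y = pO2^n / (P50^n + pO2^n)
Y = 89^3.1 / (23^3.1 + 89^3.1)
Y = 98.51%

98.51%


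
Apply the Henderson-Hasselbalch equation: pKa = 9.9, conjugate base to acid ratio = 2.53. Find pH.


pH = pKa + log10([A-]/[HA])
pH = 9.9 + log10(2.53)
pH = 10.3031

10.3031


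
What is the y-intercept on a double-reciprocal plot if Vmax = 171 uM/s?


y-intercept = 1/Vmax
= 1/171
= 0.0058 s/uM

0.0058 s/uM


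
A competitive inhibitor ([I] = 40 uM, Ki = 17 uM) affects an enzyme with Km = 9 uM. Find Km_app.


Km_app = Km * (1 + [I]/Ki)
Km_app = 9 * (1 + 40/17)
Km_app = 30.1765 uM

30.1765 uM


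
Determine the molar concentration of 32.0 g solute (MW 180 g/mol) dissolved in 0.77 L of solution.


C = (mass / MW) / volume
C = (32.0 / 180) / 0.77
C = 0.2309 M

0.2309 M


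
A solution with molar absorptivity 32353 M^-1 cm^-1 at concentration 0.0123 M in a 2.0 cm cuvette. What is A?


A = epsilon * c * l
A = 32353 * 0.0123 * 2.0
A = 795.8838

795.8838


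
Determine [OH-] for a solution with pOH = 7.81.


[OH-] = 10^(-pOH)
[OH-] = 10^(-7.81)
[OH-] = 1.549e-08 M

1.549e-08 M


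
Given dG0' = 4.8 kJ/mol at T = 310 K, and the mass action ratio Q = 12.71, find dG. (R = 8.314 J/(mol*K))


dG = dG0' + RT * ln(Q) / 1000
dG = 4.8 + 8.314 * 310 * ln(12.71) / 1000
dG = 11.3526 kJ/mol

11.3526 kJ/mol


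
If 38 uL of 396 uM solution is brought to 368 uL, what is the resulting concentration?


C2 = C1 * V1 / V2
C2 = 396 * 38 / 368
C2 = 40.8913 uM

40.8913 uM


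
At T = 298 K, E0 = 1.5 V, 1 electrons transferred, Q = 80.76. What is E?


E = E0 - (RT/nF) * ln(Q)
E = 1.5 - (8.314 * 298 / (1 * 96485)) * ln(80.76)
E = 1.3872 V

1.3872 V


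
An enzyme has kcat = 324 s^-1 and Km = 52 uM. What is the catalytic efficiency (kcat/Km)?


Catalytic efficiency = kcat / Km
= 324 / 52
= 6.2308 uM^-1*s^-1

6.2308 uM^-1*s^-1


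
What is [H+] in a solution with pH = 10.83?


[H+] = 10^(-pH)
[H+] = 10^(-10.83)
[H+] = 1.479e-11 M

1.479e-11 M


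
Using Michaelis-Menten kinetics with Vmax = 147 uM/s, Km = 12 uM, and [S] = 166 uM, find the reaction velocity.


v = Vmax * [S] / (Km + [S])
v = 147 * 166 / (12 + 166)
v = 137.0899 uM/s

137.0899 uM/s


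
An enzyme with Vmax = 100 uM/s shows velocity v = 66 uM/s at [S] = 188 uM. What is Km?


Km = [S] * (Vmax - v) / v
Km = 188 * (100 - 66) / 66
Km = 96.8485 uM

96.8485 uM


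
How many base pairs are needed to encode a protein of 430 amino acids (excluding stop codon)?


Each amino acid = 1 codon = 3 bp
bp = 430 * 3 = 1290 bp

1290 bp


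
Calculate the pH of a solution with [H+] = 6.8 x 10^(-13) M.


pH = -log10([H+])
pH = -log10(6.8 x 10^(-13))
pH = 12.1675

12.1675


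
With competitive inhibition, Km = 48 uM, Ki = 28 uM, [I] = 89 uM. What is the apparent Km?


Km_app = Km * (1 + [I]/Ki)
Km_app = 48 * (1 + 89/28)
Km_app = 200.5714 uM

200.5714 uM


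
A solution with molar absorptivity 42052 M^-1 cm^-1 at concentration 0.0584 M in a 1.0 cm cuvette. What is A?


A = epsilon * c * l
A = 42052 * 0.0584 * 1.0
A = 2455.8368

2455.8368


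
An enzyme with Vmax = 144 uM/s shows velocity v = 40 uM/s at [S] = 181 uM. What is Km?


Km = [S] * (Vmax - v) / v
Km = 181 * (144 - 40) / 40
Km = 470.6 uM

470.6 uM


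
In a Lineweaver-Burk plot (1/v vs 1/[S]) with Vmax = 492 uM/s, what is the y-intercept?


y-intercept = 1/Vmax
= 1/492
= 0.002 s/uM

0.002 s/uM


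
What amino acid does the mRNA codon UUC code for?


Standard genetic code lookup.
Codon UUC -> Phe

Phe


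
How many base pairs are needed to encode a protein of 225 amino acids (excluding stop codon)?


Each amino acid = 1 codon = 3 bp
bp = 225 * 3 = 675 bp

675 bp


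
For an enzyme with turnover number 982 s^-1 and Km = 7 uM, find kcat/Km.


Catalytic efficiency = kcat / Km
= 982 / 7
= 140.2857 uM^-1*s^-1

140.2857 uM^-1*s^-1


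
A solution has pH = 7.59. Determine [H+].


[H+] = 10^(-pH)
[H+] = 10^(-7.59)
[H+] = 2.570e-08 M

2.570e-08 M


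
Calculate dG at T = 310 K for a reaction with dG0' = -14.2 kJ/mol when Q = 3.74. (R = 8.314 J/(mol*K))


dG = dG0' + RT * ln(Q) / 1000
dG = -14.2 + 8.314 * 310 * ln(3.74) / 1000
dG = -10.8003 kJ/mol

-10.8003 kJ/mol


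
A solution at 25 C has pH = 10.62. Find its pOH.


pOH = 14 - pH
pOH = 14 - 10.62
pOH = 3.38

3.38


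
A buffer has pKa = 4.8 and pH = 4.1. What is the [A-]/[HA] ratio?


[A-]/[HA] = 10^(pH - pKa)
= 10^(4.1 - 4.8)
= 0.1995

0.1995


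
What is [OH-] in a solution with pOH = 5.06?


[OH-] = 10^(-pOH)
[OH-] = 10^(-5.06)
[OH-] = 8.710e-06 M

8.710e-06 M


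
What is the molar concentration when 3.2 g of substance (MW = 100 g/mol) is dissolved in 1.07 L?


C = (mass / MW) / volume
C = (3.2 / 100) / 1.07
C = 0.0299 M

0.0299 M


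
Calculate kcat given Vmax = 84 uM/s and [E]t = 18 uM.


kcat = Vmax / [E]t
kcat = 84 / 18
kcat = 4.6667 s^-1

4.6667 s^-1


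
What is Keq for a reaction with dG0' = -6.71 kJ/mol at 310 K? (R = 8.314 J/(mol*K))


Keq = exp(-dG0 * 1000 / (R * T))
Keq = exp(-(-6.71) * 1000 / (8.314 * 310))
Keq = 13.5104

13.5104


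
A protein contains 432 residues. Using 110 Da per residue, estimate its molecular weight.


MW = n_residues * 110 Da
MW = 432 * 110
MW = 47520 Da

47520 Da


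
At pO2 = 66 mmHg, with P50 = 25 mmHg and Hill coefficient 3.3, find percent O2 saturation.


Y = pO2^n / (P50^n + pO2^n)
Y = 66^3.3 / (25^3.3 + 66^3.3)
Y = 96.1%

96.1%


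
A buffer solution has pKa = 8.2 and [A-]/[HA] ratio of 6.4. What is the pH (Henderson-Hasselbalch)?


pH = pKa + log10([A-]/[HA])
pH = 8.2 + log10(6.4)
pH = 9.0062

9.0062


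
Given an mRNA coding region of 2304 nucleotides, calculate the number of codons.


codons = nucleotides / 3
codons = 2304 / 3 = 768

768


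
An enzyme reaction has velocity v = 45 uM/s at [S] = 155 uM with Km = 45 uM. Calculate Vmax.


Vmax = v * (Km + [S]) / [S]
Vmax = 45 * (45 + 155) / 155
Vmax = 58.0645 uM/s

58.0645 uM/s


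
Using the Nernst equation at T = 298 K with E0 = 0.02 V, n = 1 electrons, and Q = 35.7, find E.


E = E0 - (RT/nF) * ln(Q)
E = 0.02 - (8.314 * 298 / (1 * 96485)) * ln(35.7)
E = -0.0718 V

-0.0718 V


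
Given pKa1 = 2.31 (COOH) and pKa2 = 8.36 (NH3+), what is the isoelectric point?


pI = (pKa1 + pKa2) / 2
pI = (2.31 + 8.36) / 2
pI = 5.335

5.335


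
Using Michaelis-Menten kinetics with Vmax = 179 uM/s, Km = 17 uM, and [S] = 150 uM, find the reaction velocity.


v = Vmax * [S] / (Km + [S])
v = 179 * 150 / (17 + 150)
v = 160.7784 uM/s

160.7784 uM/s


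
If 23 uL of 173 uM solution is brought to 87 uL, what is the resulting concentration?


C2 = C1 * V1 / V2
C2 = 173 * 23 / 87
C2 = 45.7356 uM

45.7356 uM


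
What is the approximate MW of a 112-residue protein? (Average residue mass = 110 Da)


MW = n_residues * 110 Da
MW = 112 * 110
MW = 12320 Da

12320 Da


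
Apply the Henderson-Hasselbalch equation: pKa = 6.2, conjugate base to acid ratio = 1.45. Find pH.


pH = pKa + log10([A-]/[HA])
pH = 6.2 + log10(1.45)
pH = 6.3614

6.3614


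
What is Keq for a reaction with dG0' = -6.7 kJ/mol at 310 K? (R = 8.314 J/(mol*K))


Keq = exp(-dG0 * 1000 / (R * T))
Keq = exp(-(-6.7) * 1000 / (8.314 * 310))
Keq = 13.4581

13.4581


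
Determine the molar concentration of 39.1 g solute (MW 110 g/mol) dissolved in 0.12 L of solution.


C = (mass / MW) / volume
C = (39.1 / 110) / 0.12
C = 2.9621 M

2.9621 M


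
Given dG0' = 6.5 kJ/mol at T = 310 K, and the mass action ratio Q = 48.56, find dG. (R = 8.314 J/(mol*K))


dG = dG0' + RT * ln(Q) / 1000
dG = 6.5 + 8.314 * 310 * ln(48.56) / 1000
dG = 16.5073 kJ/mol

16.5073 kJ/mol


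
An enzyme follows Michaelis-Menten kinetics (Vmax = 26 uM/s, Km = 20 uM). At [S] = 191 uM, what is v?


v = Vmax * [S] / (Km + [S])
v = 26 * 191 / (20 + 191)
v = 23.5355 uM/s

23.5355 uM/s


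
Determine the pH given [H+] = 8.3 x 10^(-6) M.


pH = -log10([H+])
pH = -log10(8.3 x 10^(-6))
pH = 5.0809

5.0809


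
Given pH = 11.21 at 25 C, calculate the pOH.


pOH = 14 - pH
pOH = 14 - 11.21
pOH = 2.79

2.79


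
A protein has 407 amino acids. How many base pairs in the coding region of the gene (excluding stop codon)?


Each amino acid = 1 codon = 3 bp
bp = 407 * 3 = 1221 bp

1221 bp


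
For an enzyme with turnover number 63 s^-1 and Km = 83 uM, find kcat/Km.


Catalytic efficiency = kcat / Km
= 63 / 83
= 0.759 uM^-1*s^-1

0.759 uM^-1*s^-1


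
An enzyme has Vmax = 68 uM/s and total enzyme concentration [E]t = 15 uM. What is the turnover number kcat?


kcat = Vmax / [E]t
kcat = 68 / 15
kcat = 4.5333 s^-1

4.5333 s^-1


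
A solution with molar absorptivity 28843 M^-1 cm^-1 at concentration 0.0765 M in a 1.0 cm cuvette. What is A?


A = epsilon * c * l
A = 28843 * 0.0765 * 1.0
A = 2206.4895

2206.4895


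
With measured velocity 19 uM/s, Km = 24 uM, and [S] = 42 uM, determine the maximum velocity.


Vmax = v * (Km + [S]) / [S]
Vmax = 19 * (24 + 42) / 42
Vmax = 29.8571 uM/s

29.8571 uM/s


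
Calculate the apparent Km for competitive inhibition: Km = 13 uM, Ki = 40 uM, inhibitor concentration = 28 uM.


Km_app = Km * (1 + [I]/Ki)
Km_app = 13 * (1 + 28/40)
Km_app = 22.1 uM

22.1 uM


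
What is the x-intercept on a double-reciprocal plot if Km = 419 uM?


x-intercept = -1/Km
= -1/419
= -0.0024 1/uM

-0.0024 1/uM


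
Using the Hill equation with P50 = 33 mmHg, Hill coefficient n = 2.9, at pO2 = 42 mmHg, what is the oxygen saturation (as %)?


Y = pO2^n / (P50^n + pO2^n)
Y = 42^2.9 / (33^2.9 + 42^2.9)
Y = 66.8%

66.8%


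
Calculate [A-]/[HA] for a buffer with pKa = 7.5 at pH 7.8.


[A-]/[HA] = 10^(pH - pKa)
= 10^(7.8 - 7.5)
= 1.9953

1.9953


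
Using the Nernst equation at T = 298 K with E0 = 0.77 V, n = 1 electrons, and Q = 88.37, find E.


E = E0 - (RT/nF) * ln(Q)
E = 0.77 - (8.314 * 298 / (1 * 96485)) * ln(88.37)
E = 0.6549 V

0.6549 V


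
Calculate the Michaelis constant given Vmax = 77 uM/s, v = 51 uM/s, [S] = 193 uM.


Km = [S] * (Vmax - v) / v
Km = 193 * (77 - 51) / 51
Km = 98.3922 uM

98.3922 uM


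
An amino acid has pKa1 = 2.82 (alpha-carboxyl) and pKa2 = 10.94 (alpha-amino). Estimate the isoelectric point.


pI = (pKa1 + pKa2) / 2
pI = (2.82 + 10.94) / 2
pI = 6.88

6.88


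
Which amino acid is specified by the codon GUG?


Standard genetic code lookup.
Codon GUG -> Val

Val


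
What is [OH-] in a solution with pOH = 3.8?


[OH-] = 10^(-pOH)
[OH-] = 10^(-3.8)
[OH-] = 1.585e-04 M

1.585e-04 M


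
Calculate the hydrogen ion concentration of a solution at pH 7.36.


[H+] = 10^(-pH)
[H+] = 10^(-7.36)
[H+] = 4.365e-08 M

4.365e-08 M


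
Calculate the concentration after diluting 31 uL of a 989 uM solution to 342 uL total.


C2 = C1 * V1 / V2
C2 = 989 * 31 / 342
C2 = 89.6462 uM

89.6462 uM


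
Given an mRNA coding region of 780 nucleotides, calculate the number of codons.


codons = nucleotides / 3
codons = 780 / 3 = 260

260


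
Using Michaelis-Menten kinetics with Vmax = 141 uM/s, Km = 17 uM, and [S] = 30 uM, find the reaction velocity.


v = Vmax * [S] / (Km + [S])
v = 141 * 30 / (17 + 30)
v = 90.0 uM/s

90.0 uM/s


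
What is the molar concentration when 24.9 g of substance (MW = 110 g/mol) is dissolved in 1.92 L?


C = (mass / MW) / volume
C = (24.9 / 110) / 1.92
C = 0.1179 M

0.1179 M


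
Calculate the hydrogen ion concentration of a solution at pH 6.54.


[H+] = 10^(-pH)
[H+] = 10^(-6.54)
[H+] = 2.884e-07 M

2.884e-07 M


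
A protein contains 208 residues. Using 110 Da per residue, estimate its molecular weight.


MW = n_residues * 110 Da
MW = 208 * 110
MW = 22880 Da

22880 Da


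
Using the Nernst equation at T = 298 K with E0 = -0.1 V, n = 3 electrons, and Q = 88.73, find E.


E = E0 - (RT/nF) * ln(Q)
E = -0.1 - (8.314 * 298 / (3 * 96485)) * ln(88.73)
E = -0.1384 V

-0.1384 V


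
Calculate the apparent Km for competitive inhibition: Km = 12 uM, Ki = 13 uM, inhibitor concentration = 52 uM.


Km_app = Km * (1 + [I]/Ki)
Km_app = 12 * (1 + 52/13)
Km_app = 60.0 uM

60.0 uM


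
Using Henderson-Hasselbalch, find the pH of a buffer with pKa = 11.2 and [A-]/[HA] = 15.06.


pH = pKa + log10([A-]/[HA])
pH = 11.2 + log10(15.06)
pH = 12.3778

12.3778


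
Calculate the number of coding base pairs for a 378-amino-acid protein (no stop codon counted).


Each amino acid = 1 codon = 3 bp
bp = 378 * 3 = 1134 bp

1134 bp


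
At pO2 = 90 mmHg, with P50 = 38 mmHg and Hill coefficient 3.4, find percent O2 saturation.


Y = pO2^n / (P50^n + pO2^n)
Y = 90^3.4 / (38^3.4 + 90^3.4)
Y = 94.94%

94.94%


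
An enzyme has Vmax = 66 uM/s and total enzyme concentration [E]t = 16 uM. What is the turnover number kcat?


kcat = Vmax / [E]t
kcat = 66 / 16
kcat = 4.125 s^-1

4.125 s^-1


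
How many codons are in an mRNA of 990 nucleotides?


codons = nucleotides / 3
codons = 990 / 3 = 330

330


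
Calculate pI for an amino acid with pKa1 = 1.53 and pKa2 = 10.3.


pI = (pKa1 + pKa2) / 2
pI = (1.53 + 10.3) / 2
pI = 5.915

5.915


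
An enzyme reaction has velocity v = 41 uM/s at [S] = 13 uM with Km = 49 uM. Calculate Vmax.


Vmax = v * (Km + [S]) / [S]
Vmax = 41 * (49 + 13) / 13
Vmax = 195.5385 uM/s

195.5385 uM/s


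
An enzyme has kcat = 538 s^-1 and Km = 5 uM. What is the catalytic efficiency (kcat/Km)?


Catalytic efficiency = kcat / Km
= 538 / 5
= 107.6 uM^-1*s^-1

107.6 uM^-1*s^-1


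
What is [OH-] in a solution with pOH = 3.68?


[OH-] = 10^(-pOH)
[OH-] = 10^(-3.68)
[OH-] = 2.089e-04 M

2.089e-04 M


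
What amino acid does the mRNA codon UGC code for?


Standard genetic code lookup.
Codon UGC -> Cys

Cys


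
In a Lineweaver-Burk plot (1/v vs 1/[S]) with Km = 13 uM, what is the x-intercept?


x-intercept = -1/Km
= -1/13
= -0.0769 1/uM

-0.0769 1/uM


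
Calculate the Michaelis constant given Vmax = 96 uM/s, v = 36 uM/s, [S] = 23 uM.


Km = [S] * (Vmax - v) / v
Km = 23 * (96 - 36) / 36
Km = 38.3333 uM

38.3333 uM


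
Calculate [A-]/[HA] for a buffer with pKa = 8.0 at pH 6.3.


[A-]/[HA] = 10^(pH - pKa)
= 10^(6.3 - 8.0)
= 0.02

0.02


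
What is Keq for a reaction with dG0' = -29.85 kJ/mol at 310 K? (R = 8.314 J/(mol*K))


Keq = exp(-dG0 * 1000 / (R * T))
Keq = exp(-(-29.85) * 1000 / (8.314 * 310))
Keq = 107120.3527

107120.3527


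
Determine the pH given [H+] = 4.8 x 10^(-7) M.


pH = -log10([H+])
pH = -log10(4.8 x 10^(-7))
pH = 6.3188

6.3188


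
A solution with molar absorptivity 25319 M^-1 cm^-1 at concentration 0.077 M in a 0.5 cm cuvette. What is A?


A = epsilon * c * l
A = 25319 * 0.077 * 0.5
A = 974.7815

974.7815


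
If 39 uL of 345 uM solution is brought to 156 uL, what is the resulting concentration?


C2 = C1 * V1 / V2
C2 = 345 * 39 / 156
C2 = 86.25 uM

86.25 uM


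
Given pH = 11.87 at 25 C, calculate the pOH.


pOH = 14 - pH
pOH = 14 - 11.87
pOH = 2.13

2.13


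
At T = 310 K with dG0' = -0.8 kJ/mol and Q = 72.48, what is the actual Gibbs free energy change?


dG = dG0' + RT * ln(Q) / 1000
dG = -0.8 + 8.314 * 310 * ln(72.48) / 1000
dG = 10.2395 kJ/mol

10.2395 kJ/mol


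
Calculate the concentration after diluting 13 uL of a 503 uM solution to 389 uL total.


C2 = C1 * V1 / V2
C2 = 503 * 13 / 389
C2 = 16.8098 uM

16.8098 uM


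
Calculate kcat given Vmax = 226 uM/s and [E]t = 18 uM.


kcat = Vmax / [E]t
kcat = 226 / 18
kcat = 12.5556 s^-1

12.5556 s^-1


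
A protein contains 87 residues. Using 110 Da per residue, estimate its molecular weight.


MW = n_residues * 110 Da
MW = 87 * 110
MW = 9570 Da

9570 Da


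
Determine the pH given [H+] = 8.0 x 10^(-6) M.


pH = -log10([H+])
pH = -log10(8.0 x 10^(-6))
pH = 5.0969

5.0969


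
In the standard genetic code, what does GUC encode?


Standard genetic code lookup.
Codon GUC -> Val

Val


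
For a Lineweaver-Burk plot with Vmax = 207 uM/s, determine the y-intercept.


y-intercept = 1/Vmax
= 1/207
= 0.0048 s/uM

0.0048 s/uM


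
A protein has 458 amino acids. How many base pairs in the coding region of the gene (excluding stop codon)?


Each amino acid = 1 codon = 3 bp
bp = 458 * 3 = 1374 bp

1374 bp


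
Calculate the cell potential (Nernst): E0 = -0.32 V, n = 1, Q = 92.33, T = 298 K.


E = E0 - (RT/nF) * ln(Q)
E = -0.32 - (8.314 * 298 / (1 * 96485)) * ln(92.33)
E = -0.4362 V

-0.4362 V


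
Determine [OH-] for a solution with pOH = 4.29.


[OH-] = 10^(-pOH)
[OH-] = 10^(-4.29)
[OH-] = 5.129e-05 M

5.129e-05 M


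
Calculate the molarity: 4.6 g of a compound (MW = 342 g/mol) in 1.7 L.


C = (mass / MW) / volume
C = (4.6 / 342) / 1.7
C = 0.0079 M

0.0079 M


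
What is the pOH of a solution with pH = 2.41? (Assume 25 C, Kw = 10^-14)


pOH = 14 - pH
pOH = 14 - 2.41
pOH = 11.59

11.59


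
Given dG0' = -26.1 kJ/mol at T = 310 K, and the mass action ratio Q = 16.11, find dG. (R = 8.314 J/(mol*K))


dG = dG0' + RT * ln(Q) / 1000
dG = -26.1 + 8.314 * 310 * ln(16.11) / 1000
dG = -18.9364 kJ/mol

-18.9364 kJ/mol


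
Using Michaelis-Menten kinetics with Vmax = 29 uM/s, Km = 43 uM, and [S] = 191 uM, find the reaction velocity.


v = Vmax * [S] / (Km + [S])
v = 29 * 191 / (43 + 191)
v = 23.6709 uM/s

23.6709 uM/s


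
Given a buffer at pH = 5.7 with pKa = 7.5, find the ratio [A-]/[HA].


[A-]/[HA] = 10^(pH - pKa)
= 10^(5.7 - 7.5)
= 0.0158

0.0158


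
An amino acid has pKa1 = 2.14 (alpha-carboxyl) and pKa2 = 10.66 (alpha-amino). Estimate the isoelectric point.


pI = (pKa1 + pKa2) / 2
pI = (2.14 + 10.66) / 2
pI = 6.4

6.4


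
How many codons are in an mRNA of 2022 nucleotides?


codons = nucleotides / 3
codons = 2022 / 3 = 674

674


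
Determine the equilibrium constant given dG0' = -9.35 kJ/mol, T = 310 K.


Keq = exp(-dG0 * 1000 / (R * T))
Keq = exp(-(-9.35) * 1000 / (8.314 * 310))
Keq = 37.6289

37.6289


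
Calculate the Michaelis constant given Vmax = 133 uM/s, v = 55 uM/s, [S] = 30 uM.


Km = [S] * (Vmax - v) / v
Km = 30 * (133 - 55) / 55
Km = 42.5455 uM

42.5455 uM


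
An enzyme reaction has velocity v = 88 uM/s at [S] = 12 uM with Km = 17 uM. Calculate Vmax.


Vmax = v * (Km + [S]) / [S]
Vmax = 88 * (17 + 12) / 12
Vmax = 212.6667 uM/s

212.6667 uM/s


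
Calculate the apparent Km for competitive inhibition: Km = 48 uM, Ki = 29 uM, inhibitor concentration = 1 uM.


Km_app = Km * (1 + [I]/Ki)
Km_app = 48 * (1 + 1/29)
Km_app = 49.6552 uM

49.6552 uM


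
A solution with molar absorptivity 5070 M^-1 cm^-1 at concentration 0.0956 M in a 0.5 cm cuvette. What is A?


A = epsilon * c * l
A = 5070 * 0.0956 * 0.5
A = 242.346

242.346


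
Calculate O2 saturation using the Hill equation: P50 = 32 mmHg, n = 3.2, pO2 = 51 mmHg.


Y = pO2^n / (P50^n + pO2^n)
Y = 51^3.2 / (32^3.2 + 51^3.2)
Y = 81.63%

81.63%


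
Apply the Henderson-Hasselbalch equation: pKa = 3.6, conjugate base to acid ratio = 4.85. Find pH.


pH = pKa + log10([A-]/[HA])
pH = 3.6 + log10(4.85)
pH = 4.2857

4.2857


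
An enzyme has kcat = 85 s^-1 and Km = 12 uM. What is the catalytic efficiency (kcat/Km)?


Catalytic efficiency = kcat / Km
= 85 / 12
= 7.0833 uM^-1*s^-1

7.0833 uM^-1*s^-1


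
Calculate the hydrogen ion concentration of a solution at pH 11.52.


[H+] = 10^(-pH)
[H+] = 10^(-11.52)
[H+] = 3.020e-12 M

3.020e-12 M


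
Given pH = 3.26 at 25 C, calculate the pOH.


pOH = 14 - pH
pOH = 14 - 3.26
pOH = 10.74

10.74


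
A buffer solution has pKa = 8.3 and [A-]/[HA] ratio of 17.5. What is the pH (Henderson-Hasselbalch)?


pH = pKa + log10([A-]/[HA])
pH = 8.3 + log10(17.5)
pH = 9.543

9.543


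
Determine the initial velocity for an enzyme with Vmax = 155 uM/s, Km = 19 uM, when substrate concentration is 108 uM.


v = Vmax * [S] / (Km + [S])
v = 155 * 108 / (19 + 108)
v = 131.811 uM/s

131.811 uM/s


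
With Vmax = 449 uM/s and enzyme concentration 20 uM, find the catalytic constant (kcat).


kcat = Vmax / [E]t
kcat = 449 / 20
kcat = 22.45 s^-1

22.45 s^-1


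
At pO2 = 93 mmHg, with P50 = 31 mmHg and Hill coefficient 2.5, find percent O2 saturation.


Y = pO2^n / (P50^n + pO2^n)
Y = 93^2.5 / (31^2.5 + 93^2.5)
Y = 93.97%

93.97%


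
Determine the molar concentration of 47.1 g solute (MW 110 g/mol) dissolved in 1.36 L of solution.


C = (mass / MW) / volume
C = (47.1 / 110) / 1.36
C = 0.3148 M

0.3148 M


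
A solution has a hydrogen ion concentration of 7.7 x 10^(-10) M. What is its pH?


pH = -log10([H+])
pH = -log10(7.7 x 10^(-10))
pH = 9.1135

9.1135


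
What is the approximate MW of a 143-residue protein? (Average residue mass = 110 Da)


MW = n_residues * 110 Da
MW = 143 * 110
MW = 15730 Da

15730 Da


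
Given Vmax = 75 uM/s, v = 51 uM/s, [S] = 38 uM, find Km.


Km = [S] * (Vmax - v) / v
Km = 38 * (75 - 51) / 51
Km = 17.8824 uM

17.8824 uM


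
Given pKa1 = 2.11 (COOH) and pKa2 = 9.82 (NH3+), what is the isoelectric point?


pI = (pKa1 + pKa2) / 2
pI = (2.11 + 9.82) / 2
pI = 5.965

5.965


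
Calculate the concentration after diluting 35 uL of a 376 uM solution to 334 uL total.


C2 = C1 * V1 / V2
C2 = 376 * 35 / 334
C2 = 39.4012 uM

39.4012 uM


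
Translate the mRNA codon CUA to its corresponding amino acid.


Standard genetic code lookup.
Codon CUA -> Leu

Leu


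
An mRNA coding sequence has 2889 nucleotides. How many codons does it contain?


codons = nucleotides / 3
codons = 2889 / 3 = 963

963


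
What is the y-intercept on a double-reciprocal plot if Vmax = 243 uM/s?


y-intercept = 1/Vmax
= 1/243
= 0.0041 s/uM

0.0041 s/uM


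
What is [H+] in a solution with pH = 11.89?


[H+] = 10^(-pH)
[H+] = 10^(-11.89)
[H+] = 1.288e-12 M

1.288e-12 M


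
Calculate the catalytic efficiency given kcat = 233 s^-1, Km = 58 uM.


Catalytic efficiency = kcat / Km
= 233 / 58
= 4.0172 uM^-1*s^-1

4.0172 uM^-1*s^-1


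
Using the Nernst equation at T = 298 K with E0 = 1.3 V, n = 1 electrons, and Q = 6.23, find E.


E = E0 - (RT/nF) * ln(Q)
E = 1.3 - (8.314 * 298 / (1 * 96485)) * ln(6.23)
E = 1.253 V

1.253 V


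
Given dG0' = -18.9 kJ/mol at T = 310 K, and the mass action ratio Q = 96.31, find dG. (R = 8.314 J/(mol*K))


dG = dG0' + RT * ln(Q) / 1000
dG = -18.9 + 8.314 * 310 * ln(96.31) / 1000
dG = -7.1278 kJ/mol

-7.1278 kJ/mol


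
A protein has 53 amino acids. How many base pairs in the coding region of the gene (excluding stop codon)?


Each amino acid = 1 codon = 3 bp
bp = 53 * 3 = 159 bp

159 bp
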